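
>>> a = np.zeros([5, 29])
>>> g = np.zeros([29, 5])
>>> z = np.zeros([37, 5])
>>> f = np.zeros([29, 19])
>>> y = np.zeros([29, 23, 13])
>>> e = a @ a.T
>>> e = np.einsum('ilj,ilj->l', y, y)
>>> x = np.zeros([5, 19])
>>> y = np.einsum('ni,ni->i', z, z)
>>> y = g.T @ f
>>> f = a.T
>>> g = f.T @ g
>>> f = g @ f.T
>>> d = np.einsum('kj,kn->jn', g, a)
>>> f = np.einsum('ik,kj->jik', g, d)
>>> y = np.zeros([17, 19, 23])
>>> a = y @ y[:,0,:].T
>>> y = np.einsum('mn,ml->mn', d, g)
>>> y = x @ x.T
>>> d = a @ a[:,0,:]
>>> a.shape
(17, 19, 17)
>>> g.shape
(5, 5)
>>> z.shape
(37, 5)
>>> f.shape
(29, 5, 5)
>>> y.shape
(5, 5)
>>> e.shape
(23,)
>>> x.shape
(5, 19)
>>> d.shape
(17, 19, 17)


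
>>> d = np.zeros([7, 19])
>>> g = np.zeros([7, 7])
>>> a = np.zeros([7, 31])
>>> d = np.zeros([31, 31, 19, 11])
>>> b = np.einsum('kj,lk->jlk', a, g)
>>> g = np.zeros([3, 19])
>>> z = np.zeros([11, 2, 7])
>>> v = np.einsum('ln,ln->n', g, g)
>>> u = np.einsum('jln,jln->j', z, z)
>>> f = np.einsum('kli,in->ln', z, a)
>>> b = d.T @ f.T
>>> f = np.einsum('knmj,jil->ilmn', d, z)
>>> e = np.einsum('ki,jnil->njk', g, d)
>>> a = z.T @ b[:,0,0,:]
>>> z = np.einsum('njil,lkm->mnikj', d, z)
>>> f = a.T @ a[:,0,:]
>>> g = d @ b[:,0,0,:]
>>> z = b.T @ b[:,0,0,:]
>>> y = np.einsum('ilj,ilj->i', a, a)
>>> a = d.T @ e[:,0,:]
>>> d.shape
(31, 31, 19, 11)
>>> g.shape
(31, 31, 19, 2)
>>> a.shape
(11, 19, 31, 3)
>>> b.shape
(11, 19, 31, 2)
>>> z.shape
(2, 31, 19, 2)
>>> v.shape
(19,)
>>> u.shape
(11,)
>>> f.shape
(2, 2, 2)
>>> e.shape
(31, 31, 3)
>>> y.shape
(7,)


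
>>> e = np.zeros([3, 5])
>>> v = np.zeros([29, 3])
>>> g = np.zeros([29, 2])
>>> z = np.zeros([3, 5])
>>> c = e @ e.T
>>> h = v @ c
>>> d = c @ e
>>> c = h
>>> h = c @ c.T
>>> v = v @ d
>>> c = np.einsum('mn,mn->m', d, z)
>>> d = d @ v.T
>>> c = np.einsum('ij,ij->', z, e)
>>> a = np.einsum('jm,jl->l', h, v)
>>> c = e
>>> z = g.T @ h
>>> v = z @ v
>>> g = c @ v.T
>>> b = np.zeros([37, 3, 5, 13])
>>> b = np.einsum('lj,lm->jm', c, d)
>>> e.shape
(3, 5)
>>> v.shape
(2, 5)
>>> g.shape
(3, 2)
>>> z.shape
(2, 29)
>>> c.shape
(3, 5)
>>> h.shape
(29, 29)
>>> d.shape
(3, 29)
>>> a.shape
(5,)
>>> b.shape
(5, 29)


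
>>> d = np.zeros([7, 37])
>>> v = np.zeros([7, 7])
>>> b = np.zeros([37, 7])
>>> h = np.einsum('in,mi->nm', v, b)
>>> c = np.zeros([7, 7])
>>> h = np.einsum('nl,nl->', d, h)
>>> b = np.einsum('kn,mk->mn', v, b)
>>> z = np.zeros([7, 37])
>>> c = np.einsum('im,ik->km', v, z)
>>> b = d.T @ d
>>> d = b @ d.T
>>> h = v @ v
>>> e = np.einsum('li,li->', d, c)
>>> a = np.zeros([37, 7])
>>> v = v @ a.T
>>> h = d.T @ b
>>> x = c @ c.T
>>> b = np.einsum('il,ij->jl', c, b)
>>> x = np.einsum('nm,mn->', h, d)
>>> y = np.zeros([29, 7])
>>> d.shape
(37, 7)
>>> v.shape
(7, 37)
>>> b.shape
(37, 7)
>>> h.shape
(7, 37)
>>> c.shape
(37, 7)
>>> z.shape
(7, 37)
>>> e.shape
()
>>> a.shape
(37, 7)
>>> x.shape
()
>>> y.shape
(29, 7)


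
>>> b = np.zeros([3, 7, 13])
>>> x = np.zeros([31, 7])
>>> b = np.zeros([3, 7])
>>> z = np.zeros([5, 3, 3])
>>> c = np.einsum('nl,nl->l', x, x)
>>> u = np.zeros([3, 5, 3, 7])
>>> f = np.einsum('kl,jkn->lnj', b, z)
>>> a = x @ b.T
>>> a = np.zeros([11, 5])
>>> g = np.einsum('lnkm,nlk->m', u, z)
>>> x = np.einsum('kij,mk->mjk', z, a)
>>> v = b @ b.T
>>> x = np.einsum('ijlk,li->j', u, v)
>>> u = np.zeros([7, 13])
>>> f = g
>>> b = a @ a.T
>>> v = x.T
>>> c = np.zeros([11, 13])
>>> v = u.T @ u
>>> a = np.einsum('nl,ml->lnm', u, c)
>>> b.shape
(11, 11)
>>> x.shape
(5,)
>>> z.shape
(5, 3, 3)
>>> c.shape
(11, 13)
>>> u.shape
(7, 13)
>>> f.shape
(7,)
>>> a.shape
(13, 7, 11)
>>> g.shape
(7,)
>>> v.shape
(13, 13)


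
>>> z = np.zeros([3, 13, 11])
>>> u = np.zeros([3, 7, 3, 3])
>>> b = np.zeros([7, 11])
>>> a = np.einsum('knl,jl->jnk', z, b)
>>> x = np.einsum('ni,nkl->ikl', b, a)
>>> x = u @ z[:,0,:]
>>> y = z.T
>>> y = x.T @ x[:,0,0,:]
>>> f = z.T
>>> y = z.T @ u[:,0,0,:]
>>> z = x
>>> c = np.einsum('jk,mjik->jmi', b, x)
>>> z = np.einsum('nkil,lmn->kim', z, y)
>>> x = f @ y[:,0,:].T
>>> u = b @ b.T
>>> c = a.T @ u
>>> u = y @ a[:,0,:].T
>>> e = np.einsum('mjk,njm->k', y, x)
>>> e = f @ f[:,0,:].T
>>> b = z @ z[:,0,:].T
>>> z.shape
(7, 3, 13)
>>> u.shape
(11, 13, 7)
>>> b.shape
(7, 3, 7)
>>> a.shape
(7, 13, 3)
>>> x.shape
(11, 13, 11)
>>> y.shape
(11, 13, 3)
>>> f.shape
(11, 13, 3)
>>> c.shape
(3, 13, 7)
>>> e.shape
(11, 13, 11)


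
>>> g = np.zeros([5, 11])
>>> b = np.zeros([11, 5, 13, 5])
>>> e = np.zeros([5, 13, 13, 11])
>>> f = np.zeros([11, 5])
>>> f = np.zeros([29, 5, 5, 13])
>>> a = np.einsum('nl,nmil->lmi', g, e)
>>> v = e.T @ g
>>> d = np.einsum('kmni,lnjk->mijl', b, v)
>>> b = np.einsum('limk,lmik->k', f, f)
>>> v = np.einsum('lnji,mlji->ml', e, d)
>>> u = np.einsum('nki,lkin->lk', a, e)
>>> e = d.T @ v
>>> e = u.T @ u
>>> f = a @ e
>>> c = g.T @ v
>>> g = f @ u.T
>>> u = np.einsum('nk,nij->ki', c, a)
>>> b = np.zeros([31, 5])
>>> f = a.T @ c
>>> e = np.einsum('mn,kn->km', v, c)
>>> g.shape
(11, 13, 5)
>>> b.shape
(31, 5)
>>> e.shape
(11, 5)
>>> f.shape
(13, 13, 5)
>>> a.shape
(11, 13, 13)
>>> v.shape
(5, 5)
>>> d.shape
(5, 5, 13, 11)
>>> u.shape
(5, 13)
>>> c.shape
(11, 5)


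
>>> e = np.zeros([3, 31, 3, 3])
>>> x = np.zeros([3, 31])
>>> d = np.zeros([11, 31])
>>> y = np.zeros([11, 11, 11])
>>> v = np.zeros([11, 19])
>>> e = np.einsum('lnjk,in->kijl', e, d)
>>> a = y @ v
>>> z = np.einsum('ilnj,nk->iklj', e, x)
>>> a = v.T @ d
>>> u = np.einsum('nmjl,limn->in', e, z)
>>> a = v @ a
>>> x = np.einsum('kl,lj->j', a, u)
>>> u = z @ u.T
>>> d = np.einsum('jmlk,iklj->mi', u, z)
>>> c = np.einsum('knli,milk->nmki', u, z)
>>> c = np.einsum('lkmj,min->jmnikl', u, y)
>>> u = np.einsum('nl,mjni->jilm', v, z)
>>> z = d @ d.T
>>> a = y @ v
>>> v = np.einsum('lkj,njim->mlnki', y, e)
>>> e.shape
(3, 11, 3, 3)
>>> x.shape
(3,)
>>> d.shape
(31, 3)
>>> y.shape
(11, 11, 11)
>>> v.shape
(3, 11, 3, 11, 3)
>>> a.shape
(11, 11, 19)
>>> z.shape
(31, 31)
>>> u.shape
(31, 3, 19, 3)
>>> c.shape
(31, 11, 11, 11, 31, 3)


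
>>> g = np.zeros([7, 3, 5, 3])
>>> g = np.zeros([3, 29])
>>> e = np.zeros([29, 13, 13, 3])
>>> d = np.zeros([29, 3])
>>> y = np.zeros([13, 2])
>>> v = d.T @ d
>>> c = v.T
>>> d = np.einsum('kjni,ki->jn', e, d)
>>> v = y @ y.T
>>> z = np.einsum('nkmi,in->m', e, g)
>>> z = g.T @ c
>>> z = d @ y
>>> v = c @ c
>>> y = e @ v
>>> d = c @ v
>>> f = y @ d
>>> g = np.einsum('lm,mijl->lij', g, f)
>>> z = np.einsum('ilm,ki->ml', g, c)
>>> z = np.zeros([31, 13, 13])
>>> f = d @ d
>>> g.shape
(3, 13, 13)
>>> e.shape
(29, 13, 13, 3)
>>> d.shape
(3, 3)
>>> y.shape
(29, 13, 13, 3)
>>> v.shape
(3, 3)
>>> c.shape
(3, 3)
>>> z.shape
(31, 13, 13)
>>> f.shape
(3, 3)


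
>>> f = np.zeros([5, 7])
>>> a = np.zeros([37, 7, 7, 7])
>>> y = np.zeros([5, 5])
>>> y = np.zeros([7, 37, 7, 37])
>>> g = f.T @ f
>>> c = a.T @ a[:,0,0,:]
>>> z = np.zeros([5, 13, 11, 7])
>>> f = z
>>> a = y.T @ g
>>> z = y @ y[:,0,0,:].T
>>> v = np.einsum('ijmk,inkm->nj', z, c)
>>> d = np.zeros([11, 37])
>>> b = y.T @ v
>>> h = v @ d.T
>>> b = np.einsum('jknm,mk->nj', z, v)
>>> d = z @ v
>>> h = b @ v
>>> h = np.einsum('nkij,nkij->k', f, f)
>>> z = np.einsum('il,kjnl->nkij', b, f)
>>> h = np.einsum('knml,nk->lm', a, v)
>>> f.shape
(5, 13, 11, 7)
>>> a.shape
(37, 7, 37, 7)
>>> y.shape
(7, 37, 7, 37)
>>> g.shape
(7, 7)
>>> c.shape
(7, 7, 7, 7)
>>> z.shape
(11, 5, 7, 13)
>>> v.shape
(7, 37)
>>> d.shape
(7, 37, 7, 37)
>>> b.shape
(7, 7)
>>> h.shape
(7, 37)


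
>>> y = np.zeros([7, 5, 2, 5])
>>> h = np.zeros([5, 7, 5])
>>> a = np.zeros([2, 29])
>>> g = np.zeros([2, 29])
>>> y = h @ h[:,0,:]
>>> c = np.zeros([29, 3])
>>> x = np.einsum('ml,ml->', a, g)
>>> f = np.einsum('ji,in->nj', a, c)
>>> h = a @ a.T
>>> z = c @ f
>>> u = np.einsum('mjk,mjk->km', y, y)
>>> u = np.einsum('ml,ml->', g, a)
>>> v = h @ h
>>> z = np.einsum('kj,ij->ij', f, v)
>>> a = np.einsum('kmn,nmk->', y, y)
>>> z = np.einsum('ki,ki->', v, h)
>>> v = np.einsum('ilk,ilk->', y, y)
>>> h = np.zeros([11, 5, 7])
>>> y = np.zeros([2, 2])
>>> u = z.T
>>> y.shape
(2, 2)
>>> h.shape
(11, 5, 7)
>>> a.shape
()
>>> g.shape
(2, 29)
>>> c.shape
(29, 3)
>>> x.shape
()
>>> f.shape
(3, 2)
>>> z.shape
()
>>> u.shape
()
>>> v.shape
()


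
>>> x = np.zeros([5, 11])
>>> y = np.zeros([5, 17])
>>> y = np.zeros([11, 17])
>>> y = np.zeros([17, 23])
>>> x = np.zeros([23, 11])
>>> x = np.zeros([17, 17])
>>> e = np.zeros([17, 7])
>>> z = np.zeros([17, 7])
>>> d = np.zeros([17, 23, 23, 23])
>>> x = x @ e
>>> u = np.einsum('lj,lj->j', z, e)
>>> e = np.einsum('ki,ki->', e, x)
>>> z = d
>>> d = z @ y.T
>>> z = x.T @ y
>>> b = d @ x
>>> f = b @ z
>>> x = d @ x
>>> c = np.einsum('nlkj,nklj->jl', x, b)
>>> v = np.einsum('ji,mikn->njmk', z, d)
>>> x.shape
(17, 23, 23, 7)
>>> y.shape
(17, 23)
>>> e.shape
()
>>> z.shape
(7, 23)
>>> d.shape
(17, 23, 23, 17)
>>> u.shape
(7,)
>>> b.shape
(17, 23, 23, 7)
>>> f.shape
(17, 23, 23, 23)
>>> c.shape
(7, 23)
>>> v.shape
(17, 7, 17, 23)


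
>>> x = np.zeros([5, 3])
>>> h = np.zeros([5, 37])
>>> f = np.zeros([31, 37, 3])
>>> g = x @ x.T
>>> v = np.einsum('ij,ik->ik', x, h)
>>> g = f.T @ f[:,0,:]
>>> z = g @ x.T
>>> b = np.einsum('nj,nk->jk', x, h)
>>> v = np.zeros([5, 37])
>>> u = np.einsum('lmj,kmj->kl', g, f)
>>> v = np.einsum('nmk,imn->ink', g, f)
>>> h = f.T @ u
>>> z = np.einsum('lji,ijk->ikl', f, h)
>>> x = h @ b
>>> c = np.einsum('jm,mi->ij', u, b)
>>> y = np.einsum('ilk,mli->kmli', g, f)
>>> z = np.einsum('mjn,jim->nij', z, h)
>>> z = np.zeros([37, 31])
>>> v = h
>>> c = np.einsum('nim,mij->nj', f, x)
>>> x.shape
(3, 37, 37)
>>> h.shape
(3, 37, 3)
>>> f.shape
(31, 37, 3)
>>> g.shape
(3, 37, 3)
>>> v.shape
(3, 37, 3)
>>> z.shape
(37, 31)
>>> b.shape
(3, 37)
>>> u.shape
(31, 3)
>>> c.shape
(31, 37)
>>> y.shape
(3, 31, 37, 3)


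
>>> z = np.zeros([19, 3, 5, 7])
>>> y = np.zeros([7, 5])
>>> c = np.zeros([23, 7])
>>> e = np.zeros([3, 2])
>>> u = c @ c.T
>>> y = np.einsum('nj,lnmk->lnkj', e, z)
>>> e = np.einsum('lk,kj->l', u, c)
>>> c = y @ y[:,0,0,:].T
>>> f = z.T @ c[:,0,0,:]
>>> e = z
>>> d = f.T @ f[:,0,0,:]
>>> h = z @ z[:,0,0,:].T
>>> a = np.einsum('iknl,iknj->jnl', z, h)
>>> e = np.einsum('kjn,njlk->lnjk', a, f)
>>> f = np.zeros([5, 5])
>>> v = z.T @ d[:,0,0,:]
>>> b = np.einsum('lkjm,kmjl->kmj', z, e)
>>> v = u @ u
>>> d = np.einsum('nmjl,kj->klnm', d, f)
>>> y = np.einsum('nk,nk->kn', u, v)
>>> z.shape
(19, 3, 5, 7)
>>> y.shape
(23, 23)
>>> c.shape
(19, 3, 7, 19)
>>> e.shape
(3, 7, 5, 19)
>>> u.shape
(23, 23)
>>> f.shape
(5, 5)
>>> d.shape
(5, 19, 19, 3)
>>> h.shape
(19, 3, 5, 19)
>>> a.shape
(19, 5, 7)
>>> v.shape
(23, 23)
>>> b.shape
(3, 7, 5)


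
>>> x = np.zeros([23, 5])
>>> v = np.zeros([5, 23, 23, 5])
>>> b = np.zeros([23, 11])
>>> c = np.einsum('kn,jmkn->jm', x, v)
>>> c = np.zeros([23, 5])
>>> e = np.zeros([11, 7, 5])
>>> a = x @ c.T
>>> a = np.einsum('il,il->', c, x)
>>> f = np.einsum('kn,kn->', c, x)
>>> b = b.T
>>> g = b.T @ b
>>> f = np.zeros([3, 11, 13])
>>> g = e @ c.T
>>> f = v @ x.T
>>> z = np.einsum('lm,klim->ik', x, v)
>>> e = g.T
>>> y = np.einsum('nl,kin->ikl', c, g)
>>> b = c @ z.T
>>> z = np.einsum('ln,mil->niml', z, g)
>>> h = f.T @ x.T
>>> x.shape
(23, 5)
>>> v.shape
(5, 23, 23, 5)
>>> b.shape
(23, 23)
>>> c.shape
(23, 5)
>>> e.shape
(23, 7, 11)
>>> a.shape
()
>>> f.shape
(5, 23, 23, 23)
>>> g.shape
(11, 7, 23)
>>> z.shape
(5, 7, 11, 23)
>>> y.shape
(7, 11, 5)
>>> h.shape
(23, 23, 23, 23)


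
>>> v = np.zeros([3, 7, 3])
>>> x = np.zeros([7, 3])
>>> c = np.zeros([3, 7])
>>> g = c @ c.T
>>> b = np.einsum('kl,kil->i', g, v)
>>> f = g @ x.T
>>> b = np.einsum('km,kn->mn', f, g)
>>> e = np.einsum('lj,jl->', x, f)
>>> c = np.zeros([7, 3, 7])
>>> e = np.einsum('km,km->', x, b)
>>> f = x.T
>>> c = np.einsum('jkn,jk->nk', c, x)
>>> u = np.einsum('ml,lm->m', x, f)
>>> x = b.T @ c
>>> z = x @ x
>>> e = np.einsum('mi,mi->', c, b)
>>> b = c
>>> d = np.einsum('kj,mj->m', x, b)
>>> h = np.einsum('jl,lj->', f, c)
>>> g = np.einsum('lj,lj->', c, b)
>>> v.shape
(3, 7, 3)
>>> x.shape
(3, 3)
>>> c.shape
(7, 3)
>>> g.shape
()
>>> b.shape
(7, 3)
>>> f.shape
(3, 7)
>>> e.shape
()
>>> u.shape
(7,)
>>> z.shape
(3, 3)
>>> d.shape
(7,)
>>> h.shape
()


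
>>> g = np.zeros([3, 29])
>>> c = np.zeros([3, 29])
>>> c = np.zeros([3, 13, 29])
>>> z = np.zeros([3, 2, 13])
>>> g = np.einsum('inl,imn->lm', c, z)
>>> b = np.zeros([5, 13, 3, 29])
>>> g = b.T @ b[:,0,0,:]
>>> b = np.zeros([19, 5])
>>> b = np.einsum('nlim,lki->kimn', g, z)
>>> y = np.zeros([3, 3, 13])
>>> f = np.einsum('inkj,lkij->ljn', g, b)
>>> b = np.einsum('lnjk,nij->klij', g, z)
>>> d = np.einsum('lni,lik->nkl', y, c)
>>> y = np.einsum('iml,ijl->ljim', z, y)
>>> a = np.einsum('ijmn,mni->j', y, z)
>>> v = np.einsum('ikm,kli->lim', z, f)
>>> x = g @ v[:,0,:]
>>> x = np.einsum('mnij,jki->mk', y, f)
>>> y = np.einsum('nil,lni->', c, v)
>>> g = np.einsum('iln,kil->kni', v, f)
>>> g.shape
(2, 13, 29)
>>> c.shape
(3, 13, 29)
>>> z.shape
(3, 2, 13)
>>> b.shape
(29, 29, 2, 13)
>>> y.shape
()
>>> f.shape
(2, 29, 3)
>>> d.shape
(3, 29, 3)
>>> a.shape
(3,)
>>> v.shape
(29, 3, 13)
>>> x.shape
(13, 29)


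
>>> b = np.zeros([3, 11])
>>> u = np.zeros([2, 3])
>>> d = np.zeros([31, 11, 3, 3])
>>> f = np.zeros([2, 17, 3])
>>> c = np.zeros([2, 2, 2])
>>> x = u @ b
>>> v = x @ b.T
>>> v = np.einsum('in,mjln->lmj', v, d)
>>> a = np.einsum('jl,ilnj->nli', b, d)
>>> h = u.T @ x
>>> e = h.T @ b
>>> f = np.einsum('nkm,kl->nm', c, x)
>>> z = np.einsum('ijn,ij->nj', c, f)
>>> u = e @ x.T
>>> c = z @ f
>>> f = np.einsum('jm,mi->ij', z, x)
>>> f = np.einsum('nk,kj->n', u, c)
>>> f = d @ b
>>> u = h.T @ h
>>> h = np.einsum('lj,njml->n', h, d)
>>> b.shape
(3, 11)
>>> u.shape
(11, 11)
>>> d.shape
(31, 11, 3, 3)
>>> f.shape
(31, 11, 3, 11)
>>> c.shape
(2, 2)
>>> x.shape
(2, 11)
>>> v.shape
(3, 31, 11)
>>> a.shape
(3, 11, 31)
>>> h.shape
(31,)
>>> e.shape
(11, 11)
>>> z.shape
(2, 2)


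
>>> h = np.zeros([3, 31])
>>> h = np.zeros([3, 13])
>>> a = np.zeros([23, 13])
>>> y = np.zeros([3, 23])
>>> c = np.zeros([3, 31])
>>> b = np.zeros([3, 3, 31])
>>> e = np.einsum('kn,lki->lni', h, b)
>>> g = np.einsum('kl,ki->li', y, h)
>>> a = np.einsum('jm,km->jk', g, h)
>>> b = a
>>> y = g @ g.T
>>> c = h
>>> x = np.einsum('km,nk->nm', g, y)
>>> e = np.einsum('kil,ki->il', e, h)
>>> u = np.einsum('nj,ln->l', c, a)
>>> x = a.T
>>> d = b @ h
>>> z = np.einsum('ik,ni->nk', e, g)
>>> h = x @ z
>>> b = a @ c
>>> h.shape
(3, 31)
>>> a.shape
(23, 3)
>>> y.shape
(23, 23)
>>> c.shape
(3, 13)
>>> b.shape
(23, 13)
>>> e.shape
(13, 31)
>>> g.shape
(23, 13)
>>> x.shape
(3, 23)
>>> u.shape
(23,)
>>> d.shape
(23, 13)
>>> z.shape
(23, 31)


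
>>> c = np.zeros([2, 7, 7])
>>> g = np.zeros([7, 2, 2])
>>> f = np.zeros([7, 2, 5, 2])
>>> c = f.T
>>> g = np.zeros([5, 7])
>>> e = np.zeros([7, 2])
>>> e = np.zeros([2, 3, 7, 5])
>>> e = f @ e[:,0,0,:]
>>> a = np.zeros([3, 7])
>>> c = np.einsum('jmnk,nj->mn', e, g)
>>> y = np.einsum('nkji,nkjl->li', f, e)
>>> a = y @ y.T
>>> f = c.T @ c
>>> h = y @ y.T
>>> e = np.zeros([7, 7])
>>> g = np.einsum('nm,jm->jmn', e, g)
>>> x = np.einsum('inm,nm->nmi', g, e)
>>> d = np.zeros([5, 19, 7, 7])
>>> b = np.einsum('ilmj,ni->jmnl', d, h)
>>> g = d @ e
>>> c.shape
(2, 5)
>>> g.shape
(5, 19, 7, 7)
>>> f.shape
(5, 5)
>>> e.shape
(7, 7)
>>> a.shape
(5, 5)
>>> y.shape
(5, 2)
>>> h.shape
(5, 5)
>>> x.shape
(7, 7, 5)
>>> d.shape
(5, 19, 7, 7)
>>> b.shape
(7, 7, 5, 19)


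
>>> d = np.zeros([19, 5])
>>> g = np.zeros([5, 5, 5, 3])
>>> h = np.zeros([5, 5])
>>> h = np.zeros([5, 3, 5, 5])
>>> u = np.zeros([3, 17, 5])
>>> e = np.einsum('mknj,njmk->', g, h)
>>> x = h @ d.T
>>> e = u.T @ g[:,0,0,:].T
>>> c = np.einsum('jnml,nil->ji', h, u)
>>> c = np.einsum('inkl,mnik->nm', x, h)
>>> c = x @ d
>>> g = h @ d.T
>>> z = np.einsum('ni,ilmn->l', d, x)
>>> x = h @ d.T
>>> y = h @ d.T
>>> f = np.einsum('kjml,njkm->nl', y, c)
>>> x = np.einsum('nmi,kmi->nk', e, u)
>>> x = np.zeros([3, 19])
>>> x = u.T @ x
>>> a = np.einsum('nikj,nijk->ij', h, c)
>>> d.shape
(19, 5)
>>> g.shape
(5, 3, 5, 19)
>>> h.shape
(5, 3, 5, 5)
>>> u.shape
(3, 17, 5)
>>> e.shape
(5, 17, 5)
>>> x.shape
(5, 17, 19)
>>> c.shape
(5, 3, 5, 5)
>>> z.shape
(3,)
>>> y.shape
(5, 3, 5, 19)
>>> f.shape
(5, 19)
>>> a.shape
(3, 5)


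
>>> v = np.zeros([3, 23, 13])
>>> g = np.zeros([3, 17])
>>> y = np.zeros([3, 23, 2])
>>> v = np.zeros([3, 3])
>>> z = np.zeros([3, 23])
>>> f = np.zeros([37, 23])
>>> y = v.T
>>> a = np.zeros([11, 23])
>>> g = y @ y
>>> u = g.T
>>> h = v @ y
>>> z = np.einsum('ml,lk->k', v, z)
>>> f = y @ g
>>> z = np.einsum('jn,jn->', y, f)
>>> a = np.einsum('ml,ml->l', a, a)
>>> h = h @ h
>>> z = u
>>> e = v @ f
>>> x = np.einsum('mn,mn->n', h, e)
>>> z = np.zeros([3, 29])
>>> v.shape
(3, 3)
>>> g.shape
(3, 3)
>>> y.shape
(3, 3)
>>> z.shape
(3, 29)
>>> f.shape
(3, 3)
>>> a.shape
(23,)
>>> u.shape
(3, 3)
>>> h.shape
(3, 3)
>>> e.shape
(3, 3)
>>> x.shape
(3,)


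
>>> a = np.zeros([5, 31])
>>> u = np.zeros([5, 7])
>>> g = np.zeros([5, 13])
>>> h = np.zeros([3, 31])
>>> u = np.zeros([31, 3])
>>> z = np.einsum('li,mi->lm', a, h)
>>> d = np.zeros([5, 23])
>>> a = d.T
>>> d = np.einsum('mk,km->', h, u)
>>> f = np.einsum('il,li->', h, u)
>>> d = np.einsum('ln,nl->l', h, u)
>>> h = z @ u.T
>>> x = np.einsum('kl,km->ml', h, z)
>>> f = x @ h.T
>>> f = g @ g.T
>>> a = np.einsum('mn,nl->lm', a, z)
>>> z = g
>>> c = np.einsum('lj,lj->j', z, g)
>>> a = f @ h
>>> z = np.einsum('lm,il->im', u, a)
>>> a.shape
(5, 31)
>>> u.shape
(31, 3)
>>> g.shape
(5, 13)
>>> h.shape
(5, 31)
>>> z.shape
(5, 3)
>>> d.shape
(3,)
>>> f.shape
(5, 5)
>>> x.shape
(3, 31)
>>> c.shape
(13,)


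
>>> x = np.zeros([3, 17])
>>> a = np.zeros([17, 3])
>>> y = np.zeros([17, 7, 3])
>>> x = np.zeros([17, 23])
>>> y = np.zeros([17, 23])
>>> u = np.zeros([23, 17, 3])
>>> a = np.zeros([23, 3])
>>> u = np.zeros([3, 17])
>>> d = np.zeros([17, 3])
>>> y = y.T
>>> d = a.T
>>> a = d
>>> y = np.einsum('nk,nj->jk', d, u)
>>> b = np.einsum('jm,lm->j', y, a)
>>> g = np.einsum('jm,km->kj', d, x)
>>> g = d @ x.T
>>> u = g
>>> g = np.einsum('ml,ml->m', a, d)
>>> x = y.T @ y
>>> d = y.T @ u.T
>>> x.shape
(23, 23)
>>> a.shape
(3, 23)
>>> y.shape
(17, 23)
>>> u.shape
(3, 17)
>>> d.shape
(23, 3)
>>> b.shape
(17,)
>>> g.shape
(3,)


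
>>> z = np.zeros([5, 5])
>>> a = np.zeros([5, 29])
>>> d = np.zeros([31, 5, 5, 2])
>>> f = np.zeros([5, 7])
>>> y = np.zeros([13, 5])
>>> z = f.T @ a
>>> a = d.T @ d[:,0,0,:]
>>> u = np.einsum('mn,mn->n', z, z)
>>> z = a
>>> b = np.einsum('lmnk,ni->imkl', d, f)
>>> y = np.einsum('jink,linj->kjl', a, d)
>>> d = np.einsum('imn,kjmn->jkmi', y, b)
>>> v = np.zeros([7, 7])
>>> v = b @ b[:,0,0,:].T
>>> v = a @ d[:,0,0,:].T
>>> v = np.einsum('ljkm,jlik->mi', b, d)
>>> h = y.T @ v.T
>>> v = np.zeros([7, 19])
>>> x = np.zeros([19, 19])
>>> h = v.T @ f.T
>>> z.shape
(2, 5, 5, 2)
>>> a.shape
(2, 5, 5, 2)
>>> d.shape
(5, 7, 2, 2)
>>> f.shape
(5, 7)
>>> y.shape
(2, 2, 31)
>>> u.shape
(29,)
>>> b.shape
(7, 5, 2, 31)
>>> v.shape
(7, 19)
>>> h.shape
(19, 5)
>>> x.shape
(19, 19)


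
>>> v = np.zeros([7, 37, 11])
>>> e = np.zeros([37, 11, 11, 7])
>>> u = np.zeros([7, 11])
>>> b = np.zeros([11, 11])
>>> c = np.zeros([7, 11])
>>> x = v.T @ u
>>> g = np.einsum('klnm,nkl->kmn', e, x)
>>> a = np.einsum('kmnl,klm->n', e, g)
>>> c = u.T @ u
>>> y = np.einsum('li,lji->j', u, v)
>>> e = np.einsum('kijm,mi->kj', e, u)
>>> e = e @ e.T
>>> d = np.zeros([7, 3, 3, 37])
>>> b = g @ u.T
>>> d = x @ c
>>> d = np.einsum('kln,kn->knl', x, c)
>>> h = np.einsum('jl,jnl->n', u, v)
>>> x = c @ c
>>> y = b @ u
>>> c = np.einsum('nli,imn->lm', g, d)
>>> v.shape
(7, 37, 11)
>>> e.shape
(37, 37)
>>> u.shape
(7, 11)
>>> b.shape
(37, 7, 7)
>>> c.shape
(7, 11)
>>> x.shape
(11, 11)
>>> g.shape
(37, 7, 11)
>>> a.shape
(11,)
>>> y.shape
(37, 7, 11)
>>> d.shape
(11, 11, 37)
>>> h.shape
(37,)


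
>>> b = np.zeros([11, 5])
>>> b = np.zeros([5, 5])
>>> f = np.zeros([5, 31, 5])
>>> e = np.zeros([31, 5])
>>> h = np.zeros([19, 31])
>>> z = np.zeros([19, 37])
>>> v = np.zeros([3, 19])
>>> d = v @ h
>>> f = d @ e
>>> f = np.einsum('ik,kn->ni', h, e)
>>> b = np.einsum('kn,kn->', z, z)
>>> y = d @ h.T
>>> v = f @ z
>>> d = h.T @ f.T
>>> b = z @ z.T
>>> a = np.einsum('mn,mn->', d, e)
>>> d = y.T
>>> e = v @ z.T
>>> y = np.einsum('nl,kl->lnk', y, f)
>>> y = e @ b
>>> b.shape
(19, 19)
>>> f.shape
(5, 19)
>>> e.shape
(5, 19)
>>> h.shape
(19, 31)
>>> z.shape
(19, 37)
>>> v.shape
(5, 37)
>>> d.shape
(19, 3)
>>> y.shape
(5, 19)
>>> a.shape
()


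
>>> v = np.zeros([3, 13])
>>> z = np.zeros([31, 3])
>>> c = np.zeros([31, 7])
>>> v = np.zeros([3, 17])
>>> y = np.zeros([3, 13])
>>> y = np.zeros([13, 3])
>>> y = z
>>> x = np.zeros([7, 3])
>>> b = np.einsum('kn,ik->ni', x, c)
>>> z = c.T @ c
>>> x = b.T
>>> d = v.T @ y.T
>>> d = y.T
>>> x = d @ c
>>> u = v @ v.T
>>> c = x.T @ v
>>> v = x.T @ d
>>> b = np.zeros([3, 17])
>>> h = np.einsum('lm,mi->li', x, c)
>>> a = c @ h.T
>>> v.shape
(7, 31)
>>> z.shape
(7, 7)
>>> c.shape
(7, 17)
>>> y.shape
(31, 3)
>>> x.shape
(3, 7)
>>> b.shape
(3, 17)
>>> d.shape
(3, 31)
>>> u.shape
(3, 3)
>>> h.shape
(3, 17)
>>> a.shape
(7, 3)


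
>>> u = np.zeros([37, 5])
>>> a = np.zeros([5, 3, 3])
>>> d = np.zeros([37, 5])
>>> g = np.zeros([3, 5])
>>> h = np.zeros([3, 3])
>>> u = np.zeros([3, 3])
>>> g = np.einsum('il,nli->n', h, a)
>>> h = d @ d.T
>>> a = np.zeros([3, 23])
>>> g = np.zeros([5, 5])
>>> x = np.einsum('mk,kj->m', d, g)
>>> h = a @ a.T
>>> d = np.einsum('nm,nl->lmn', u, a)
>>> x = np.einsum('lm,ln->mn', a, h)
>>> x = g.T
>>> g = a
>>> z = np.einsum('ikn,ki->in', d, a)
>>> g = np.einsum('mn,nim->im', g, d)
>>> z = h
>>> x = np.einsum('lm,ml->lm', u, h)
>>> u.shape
(3, 3)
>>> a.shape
(3, 23)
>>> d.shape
(23, 3, 3)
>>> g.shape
(3, 3)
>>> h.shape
(3, 3)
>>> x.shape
(3, 3)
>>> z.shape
(3, 3)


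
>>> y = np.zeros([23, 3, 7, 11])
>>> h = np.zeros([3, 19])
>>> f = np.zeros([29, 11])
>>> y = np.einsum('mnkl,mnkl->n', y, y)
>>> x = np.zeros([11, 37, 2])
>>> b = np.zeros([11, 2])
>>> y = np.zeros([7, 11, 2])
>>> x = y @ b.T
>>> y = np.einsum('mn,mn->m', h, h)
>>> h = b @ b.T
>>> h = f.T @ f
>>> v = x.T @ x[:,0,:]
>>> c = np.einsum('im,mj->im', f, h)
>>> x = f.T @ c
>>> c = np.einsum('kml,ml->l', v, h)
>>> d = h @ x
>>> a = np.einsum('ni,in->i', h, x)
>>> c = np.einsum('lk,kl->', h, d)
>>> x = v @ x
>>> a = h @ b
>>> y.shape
(3,)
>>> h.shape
(11, 11)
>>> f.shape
(29, 11)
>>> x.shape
(11, 11, 11)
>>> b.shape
(11, 2)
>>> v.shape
(11, 11, 11)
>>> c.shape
()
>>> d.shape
(11, 11)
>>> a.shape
(11, 2)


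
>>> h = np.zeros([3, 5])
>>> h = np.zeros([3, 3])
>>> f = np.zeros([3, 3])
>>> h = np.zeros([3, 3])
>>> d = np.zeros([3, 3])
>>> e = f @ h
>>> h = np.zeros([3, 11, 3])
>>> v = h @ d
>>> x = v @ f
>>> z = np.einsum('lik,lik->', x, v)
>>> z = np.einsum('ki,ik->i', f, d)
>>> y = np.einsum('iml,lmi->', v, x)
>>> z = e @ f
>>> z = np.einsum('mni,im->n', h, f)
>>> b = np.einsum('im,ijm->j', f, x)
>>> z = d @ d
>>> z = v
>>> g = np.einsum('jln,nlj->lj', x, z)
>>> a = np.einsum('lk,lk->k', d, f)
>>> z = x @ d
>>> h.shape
(3, 11, 3)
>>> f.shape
(3, 3)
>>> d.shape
(3, 3)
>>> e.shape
(3, 3)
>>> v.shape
(3, 11, 3)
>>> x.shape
(3, 11, 3)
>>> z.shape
(3, 11, 3)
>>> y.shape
()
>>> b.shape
(11,)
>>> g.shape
(11, 3)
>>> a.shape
(3,)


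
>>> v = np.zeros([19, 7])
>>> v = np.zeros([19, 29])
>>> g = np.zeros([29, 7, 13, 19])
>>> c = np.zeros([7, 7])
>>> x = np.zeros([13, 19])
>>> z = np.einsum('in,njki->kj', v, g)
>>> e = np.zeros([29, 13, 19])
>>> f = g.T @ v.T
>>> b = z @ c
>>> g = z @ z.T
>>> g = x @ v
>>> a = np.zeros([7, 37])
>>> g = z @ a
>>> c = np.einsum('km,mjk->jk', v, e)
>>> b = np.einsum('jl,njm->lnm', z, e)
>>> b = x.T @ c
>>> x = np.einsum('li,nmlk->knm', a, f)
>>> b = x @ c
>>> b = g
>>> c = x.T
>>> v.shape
(19, 29)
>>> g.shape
(13, 37)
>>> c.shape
(13, 19, 19)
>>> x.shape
(19, 19, 13)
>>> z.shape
(13, 7)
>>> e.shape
(29, 13, 19)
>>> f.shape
(19, 13, 7, 19)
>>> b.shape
(13, 37)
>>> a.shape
(7, 37)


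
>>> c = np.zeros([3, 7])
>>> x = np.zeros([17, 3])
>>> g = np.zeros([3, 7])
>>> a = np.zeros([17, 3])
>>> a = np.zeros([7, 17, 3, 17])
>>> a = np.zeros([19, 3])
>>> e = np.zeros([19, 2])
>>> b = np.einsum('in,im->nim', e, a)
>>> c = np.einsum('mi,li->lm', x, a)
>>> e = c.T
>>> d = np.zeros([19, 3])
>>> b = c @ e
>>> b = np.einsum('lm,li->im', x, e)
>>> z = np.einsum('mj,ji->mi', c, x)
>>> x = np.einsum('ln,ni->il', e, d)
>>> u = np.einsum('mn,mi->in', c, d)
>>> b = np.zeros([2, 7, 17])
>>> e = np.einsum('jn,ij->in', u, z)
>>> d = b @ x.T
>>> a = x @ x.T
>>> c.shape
(19, 17)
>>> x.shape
(3, 17)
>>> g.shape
(3, 7)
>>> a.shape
(3, 3)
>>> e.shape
(19, 17)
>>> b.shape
(2, 7, 17)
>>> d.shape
(2, 7, 3)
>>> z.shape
(19, 3)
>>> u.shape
(3, 17)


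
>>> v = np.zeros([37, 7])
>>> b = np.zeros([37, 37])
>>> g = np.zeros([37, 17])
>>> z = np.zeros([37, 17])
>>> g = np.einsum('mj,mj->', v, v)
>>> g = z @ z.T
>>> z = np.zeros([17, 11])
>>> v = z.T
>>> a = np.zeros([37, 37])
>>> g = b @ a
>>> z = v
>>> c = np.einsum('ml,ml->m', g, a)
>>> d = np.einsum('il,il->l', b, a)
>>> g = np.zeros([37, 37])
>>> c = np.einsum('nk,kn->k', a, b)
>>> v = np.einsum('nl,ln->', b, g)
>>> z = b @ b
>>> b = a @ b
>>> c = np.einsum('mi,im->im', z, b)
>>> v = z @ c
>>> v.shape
(37, 37)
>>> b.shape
(37, 37)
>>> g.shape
(37, 37)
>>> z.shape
(37, 37)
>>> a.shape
(37, 37)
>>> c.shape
(37, 37)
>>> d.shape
(37,)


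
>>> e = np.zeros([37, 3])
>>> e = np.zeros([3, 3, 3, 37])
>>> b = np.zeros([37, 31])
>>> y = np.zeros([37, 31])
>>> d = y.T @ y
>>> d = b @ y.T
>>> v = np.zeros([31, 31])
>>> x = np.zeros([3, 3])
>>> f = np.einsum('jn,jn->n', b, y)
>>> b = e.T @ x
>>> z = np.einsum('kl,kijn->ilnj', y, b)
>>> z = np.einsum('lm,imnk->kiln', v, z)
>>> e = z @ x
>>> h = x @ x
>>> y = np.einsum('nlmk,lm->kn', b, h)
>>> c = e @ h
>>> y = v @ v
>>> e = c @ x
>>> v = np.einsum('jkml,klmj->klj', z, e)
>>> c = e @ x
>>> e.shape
(3, 3, 31, 3)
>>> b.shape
(37, 3, 3, 3)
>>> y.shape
(31, 31)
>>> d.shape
(37, 37)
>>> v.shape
(3, 3, 3)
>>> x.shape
(3, 3)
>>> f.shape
(31,)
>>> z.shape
(3, 3, 31, 3)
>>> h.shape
(3, 3)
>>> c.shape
(3, 3, 31, 3)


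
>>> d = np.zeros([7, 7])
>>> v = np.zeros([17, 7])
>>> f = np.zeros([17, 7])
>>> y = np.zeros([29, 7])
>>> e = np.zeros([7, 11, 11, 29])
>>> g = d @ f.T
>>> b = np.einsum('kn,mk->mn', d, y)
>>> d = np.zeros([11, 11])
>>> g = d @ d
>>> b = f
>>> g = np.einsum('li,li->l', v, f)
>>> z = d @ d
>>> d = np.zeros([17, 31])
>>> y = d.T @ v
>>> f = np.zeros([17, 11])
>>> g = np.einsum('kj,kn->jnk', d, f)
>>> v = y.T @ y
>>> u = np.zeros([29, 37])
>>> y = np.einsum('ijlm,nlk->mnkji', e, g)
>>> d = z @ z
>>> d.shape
(11, 11)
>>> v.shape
(7, 7)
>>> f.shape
(17, 11)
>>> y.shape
(29, 31, 17, 11, 7)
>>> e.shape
(7, 11, 11, 29)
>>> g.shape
(31, 11, 17)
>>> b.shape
(17, 7)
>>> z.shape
(11, 11)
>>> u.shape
(29, 37)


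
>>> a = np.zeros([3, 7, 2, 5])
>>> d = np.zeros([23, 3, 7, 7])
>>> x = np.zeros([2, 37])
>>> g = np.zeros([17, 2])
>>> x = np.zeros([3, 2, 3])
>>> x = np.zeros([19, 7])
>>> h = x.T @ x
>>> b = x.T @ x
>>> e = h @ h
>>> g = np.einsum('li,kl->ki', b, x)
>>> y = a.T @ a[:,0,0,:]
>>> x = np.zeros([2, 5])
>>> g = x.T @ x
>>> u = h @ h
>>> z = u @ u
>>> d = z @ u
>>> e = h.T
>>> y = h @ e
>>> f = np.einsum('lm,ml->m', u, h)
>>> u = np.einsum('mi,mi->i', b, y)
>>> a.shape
(3, 7, 2, 5)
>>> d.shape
(7, 7)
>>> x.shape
(2, 5)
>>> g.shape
(5, 5)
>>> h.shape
(7, 7)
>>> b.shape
(7, 7)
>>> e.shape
(7, 7)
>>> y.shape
(7, 7)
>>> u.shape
(7,)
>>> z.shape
(7, 7)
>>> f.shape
(7,)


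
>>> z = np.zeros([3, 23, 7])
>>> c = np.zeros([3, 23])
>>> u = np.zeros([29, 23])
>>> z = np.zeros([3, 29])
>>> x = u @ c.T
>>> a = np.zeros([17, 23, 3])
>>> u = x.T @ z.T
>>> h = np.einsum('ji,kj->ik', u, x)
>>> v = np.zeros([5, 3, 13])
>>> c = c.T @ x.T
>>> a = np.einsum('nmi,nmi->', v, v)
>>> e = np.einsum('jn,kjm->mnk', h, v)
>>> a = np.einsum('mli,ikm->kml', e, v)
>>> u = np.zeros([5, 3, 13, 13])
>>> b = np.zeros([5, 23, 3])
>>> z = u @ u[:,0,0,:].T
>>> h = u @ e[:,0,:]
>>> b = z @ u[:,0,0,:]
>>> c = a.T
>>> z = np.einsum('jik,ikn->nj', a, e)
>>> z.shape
(5, 3)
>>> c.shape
(29, 13, 3)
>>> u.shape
(5, 3, 13, 13)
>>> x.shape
(29, 3)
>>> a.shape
(3, 13, 29)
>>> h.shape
(5, 3, 13, 5)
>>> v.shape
(5, 3, 13)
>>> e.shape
(13, 29, 5)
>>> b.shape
(5, 3, 13, 13)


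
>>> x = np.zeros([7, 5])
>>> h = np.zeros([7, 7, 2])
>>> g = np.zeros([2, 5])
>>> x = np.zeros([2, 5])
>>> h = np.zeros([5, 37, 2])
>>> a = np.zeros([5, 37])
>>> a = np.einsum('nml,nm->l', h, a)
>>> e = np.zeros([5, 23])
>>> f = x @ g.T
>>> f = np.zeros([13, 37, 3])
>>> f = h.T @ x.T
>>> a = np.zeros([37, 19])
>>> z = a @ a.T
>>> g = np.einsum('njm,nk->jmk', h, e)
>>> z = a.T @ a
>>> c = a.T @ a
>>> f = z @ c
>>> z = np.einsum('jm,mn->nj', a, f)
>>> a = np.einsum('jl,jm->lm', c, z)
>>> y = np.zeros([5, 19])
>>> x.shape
(2, 5)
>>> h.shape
(5, 37, 2)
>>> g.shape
(37, 2, 23)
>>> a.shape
(19, 37)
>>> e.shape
(5, 23)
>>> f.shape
(19, 19)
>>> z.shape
(19, 37)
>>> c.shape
(19, 19)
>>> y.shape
(5, 19)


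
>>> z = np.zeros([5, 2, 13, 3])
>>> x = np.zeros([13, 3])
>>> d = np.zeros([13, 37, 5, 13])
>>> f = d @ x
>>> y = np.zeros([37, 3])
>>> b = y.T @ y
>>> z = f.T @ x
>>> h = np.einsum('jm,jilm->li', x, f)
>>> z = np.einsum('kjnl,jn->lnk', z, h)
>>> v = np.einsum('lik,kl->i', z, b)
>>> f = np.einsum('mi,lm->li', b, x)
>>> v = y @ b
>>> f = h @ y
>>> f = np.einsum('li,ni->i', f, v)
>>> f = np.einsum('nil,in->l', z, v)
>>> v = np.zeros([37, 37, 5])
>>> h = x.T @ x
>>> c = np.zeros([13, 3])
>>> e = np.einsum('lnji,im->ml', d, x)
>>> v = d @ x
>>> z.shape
(3, 37, 3)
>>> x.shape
(13, 3)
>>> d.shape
(13, 37, 5, 13)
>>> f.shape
(3,)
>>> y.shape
(37, 3)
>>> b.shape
(3, 3)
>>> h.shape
(3, 3)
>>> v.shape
(13, 37, 5, 3)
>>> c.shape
(13, 3)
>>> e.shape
(3, 13)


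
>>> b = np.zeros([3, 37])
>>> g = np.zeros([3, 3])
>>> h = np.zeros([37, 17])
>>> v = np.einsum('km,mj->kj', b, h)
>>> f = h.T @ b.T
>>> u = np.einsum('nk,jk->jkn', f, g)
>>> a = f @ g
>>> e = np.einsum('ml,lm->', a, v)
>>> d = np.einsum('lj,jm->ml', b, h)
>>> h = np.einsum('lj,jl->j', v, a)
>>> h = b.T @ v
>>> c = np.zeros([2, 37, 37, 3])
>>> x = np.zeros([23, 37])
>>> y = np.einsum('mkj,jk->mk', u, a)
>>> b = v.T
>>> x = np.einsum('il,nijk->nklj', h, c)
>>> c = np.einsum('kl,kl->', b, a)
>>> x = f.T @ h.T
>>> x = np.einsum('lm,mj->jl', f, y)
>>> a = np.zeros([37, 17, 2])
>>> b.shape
(17, 3)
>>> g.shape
(3, 3)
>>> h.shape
(37, 17)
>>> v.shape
(3, 17)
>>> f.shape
(17, 3)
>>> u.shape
(3, 3, 17)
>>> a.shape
(37, 17, 2)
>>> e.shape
()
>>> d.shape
(17, 3)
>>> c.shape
()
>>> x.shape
(3, 17)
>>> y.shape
(3, 3)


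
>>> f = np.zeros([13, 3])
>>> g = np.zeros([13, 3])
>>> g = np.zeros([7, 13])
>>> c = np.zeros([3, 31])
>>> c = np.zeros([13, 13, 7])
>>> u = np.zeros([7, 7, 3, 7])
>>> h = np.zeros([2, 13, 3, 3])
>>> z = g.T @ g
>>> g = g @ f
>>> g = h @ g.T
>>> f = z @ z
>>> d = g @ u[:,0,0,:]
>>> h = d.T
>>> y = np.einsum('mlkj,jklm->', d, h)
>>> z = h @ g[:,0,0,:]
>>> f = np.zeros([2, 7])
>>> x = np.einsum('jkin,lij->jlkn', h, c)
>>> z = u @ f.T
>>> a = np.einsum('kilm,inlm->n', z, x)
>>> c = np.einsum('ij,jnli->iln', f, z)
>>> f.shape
(2, 7)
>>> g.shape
(2, 13, 3, 7)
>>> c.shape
(2, 3, 7)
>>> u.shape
(7, 7, 3, 7)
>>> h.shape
(7, 3, 13, 2)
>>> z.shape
(7, 7, 3, 2)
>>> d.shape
(2, 13, 3, 7)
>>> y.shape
()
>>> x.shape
(7, 13, 3, 2)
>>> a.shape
(13,)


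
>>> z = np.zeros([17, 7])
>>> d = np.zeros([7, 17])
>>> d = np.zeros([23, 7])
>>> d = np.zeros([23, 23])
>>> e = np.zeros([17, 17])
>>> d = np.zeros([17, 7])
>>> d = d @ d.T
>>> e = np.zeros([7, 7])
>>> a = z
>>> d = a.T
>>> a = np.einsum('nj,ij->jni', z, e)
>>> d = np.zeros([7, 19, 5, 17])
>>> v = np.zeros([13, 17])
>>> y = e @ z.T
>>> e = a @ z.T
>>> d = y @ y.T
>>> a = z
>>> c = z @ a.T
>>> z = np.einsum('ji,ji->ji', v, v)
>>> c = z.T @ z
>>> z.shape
(13, 17)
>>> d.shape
(7, 7)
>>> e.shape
(7, 17, 17)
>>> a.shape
(17, 7)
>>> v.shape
(13, 17)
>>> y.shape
(7, 17)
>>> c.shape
(17, 17)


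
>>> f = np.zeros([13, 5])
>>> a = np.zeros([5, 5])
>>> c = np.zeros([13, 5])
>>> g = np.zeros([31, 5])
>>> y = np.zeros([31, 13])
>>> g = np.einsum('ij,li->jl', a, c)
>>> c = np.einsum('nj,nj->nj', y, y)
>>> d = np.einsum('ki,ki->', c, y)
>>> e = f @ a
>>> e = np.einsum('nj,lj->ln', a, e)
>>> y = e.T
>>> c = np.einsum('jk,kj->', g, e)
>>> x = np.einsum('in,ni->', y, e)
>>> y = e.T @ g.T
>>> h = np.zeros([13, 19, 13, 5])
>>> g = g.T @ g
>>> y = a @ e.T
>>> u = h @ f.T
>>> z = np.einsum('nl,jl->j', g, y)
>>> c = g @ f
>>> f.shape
(13, 5)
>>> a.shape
(5, 5)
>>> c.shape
(13, 5)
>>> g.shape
(13, 13)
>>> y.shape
(5, 13)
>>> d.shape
()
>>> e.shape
(13, 5)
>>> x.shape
()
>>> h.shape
(13, 19, 13, 5)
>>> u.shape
(13, 19, 13, 13)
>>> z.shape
(5,)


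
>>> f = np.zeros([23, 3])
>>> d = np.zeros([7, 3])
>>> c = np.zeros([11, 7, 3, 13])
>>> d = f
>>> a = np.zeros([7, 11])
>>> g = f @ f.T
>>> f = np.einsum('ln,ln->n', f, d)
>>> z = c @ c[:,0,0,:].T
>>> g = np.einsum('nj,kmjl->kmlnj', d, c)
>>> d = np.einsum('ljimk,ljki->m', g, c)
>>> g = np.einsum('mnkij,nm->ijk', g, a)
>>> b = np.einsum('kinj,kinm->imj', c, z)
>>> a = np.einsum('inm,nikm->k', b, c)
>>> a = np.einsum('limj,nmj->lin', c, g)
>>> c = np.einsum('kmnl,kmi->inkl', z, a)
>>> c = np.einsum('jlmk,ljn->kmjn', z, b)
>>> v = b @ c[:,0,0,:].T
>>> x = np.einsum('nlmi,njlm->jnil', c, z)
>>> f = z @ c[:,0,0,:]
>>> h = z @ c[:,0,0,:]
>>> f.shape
(11, 7, 3, 13)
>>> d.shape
(23,)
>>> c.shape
(11, 3, 11, 13)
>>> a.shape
(11, 7, 23)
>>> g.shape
(23, 3, 13)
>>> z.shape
(11, 7, 3, 11)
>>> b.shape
(7, 11, 13)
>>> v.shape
(7, 11, 11)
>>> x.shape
(7, 11, 13, 3)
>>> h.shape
(11, 7, 3, 13)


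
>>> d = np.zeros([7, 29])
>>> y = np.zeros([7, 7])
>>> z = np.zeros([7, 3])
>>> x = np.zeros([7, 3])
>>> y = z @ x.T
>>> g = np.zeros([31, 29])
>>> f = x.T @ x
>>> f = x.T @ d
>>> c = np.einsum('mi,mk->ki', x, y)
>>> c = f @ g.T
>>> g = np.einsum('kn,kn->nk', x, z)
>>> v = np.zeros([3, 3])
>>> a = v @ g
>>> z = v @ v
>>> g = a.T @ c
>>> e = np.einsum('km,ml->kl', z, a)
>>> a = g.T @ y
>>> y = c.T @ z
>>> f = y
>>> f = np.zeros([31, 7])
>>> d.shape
(7, 29)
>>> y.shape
(31, 3)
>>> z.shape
(3, 3)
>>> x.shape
(7, 3)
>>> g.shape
(7, 31)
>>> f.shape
(31, 7)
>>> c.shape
(3, 31)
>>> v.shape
(3, 3)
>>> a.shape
(31, 7)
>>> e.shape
(3, 7)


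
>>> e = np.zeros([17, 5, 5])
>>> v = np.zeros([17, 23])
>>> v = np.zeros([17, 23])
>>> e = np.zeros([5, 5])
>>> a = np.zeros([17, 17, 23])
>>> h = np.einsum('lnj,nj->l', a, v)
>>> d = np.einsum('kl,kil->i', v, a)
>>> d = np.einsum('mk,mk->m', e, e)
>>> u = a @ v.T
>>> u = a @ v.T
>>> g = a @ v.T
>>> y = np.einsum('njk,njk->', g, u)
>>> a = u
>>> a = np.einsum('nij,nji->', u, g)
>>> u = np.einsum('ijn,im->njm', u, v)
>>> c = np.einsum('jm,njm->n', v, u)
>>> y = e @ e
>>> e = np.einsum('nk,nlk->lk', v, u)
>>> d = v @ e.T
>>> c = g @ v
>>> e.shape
(17, 23)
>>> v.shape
(17, 23)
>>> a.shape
()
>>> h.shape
(17,)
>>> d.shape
(17, 17)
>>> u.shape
(17, 17, 23)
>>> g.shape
(17, 17, 17)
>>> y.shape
(5, 5)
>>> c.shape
(17, 17, 23)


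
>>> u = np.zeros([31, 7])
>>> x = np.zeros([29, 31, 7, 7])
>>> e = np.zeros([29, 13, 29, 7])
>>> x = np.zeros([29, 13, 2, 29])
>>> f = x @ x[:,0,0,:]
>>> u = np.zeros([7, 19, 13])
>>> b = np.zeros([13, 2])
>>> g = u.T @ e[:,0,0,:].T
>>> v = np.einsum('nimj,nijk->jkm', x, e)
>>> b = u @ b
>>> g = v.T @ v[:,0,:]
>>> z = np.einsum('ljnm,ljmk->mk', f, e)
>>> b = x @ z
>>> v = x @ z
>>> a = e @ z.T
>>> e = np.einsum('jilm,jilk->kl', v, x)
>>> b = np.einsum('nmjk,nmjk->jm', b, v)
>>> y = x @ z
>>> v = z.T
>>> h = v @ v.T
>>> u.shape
(7, 19, 13)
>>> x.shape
(29, 13, 2, 29)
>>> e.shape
(29, 2)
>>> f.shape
(29, 13, 2, 29)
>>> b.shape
(2, 13)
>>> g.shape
(2, 7, 2)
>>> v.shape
(7, 29)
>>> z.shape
(29, 7)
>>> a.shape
(29, 13, 29, 29)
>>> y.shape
(29, 13, 2, 7)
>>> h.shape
(7, 7)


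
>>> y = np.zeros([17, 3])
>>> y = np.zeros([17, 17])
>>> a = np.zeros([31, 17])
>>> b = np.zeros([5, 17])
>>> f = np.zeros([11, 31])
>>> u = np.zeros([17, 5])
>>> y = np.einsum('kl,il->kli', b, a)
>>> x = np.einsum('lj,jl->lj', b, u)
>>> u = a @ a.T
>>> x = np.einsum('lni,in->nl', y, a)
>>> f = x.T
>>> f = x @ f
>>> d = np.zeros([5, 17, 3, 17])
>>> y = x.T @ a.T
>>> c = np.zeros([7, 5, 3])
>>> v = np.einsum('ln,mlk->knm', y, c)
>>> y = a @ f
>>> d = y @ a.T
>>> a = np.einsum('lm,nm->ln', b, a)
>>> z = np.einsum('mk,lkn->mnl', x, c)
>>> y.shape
(31, 17)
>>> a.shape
(5, 31)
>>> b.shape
(5, 17)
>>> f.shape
(17, 17)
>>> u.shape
(31, 31)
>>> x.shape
(17, 5)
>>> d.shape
(31, 31)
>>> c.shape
(7, 5, 3)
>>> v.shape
(3, 31, 7)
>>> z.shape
(17, 3, 7)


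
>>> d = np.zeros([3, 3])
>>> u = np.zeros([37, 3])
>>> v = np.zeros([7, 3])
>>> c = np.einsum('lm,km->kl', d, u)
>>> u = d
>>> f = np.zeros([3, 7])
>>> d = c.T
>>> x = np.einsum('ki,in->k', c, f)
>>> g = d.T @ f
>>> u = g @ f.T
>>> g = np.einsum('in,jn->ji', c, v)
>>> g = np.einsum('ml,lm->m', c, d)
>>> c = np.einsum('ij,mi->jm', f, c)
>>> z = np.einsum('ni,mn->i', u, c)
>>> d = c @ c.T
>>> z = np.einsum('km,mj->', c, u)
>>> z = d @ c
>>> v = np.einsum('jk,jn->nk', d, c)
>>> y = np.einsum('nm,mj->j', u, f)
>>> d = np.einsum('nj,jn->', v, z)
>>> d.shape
()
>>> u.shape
(37, 3)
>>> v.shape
(37, 7)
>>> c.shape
(7, 37)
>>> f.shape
(3, 7)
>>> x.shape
(37,)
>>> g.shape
(37,)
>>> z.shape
(7, 37)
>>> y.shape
(7,)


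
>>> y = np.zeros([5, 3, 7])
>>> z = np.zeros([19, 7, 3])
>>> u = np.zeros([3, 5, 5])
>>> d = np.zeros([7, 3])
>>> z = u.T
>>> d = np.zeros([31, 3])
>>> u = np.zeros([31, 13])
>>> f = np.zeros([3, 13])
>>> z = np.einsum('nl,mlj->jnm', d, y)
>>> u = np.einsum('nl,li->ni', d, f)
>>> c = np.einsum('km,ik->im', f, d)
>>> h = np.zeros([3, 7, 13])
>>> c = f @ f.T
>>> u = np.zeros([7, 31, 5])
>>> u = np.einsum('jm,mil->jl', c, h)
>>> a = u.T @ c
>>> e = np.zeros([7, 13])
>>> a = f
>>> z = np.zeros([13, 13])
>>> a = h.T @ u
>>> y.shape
(5, 3, 7)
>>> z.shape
(13, 13)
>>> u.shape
(3, 13)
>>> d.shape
(31, 3)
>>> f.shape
(3, 13)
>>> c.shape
(3, 3)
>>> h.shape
(3, 7, 13)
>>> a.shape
(13, 7, 13)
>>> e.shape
(7, 13)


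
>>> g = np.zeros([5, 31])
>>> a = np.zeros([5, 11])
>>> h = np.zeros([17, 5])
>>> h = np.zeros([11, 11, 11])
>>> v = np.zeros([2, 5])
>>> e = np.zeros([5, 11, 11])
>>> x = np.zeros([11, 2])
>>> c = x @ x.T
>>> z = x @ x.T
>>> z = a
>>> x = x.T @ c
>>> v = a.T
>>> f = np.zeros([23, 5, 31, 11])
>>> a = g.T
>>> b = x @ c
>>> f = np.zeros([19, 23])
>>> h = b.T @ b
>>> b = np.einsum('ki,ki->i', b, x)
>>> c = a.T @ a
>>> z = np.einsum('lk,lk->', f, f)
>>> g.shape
(5, 31)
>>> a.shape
(31, 5)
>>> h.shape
(11, 11)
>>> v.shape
(11, 5)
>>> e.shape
(5, 11, 11)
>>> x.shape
(2, 11)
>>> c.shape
(5, 5)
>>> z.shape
()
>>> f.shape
(19, 23)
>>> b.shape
(11,)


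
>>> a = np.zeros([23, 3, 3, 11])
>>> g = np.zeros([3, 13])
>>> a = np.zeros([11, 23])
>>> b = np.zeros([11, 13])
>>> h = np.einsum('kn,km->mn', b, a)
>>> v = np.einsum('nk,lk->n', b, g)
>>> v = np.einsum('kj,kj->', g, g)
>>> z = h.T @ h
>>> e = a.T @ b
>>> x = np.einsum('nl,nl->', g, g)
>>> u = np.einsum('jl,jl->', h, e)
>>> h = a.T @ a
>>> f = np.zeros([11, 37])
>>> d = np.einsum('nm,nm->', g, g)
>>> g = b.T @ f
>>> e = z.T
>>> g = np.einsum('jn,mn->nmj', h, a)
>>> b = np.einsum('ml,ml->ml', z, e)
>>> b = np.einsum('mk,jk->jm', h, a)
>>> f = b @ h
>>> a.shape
(11, 23)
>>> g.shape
(23, 11, 23)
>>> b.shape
(11, 23)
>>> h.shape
(23, 23)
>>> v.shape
()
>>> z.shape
(13, 13)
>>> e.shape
(13, 13)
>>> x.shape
()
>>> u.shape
()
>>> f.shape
(11, 23)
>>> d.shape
()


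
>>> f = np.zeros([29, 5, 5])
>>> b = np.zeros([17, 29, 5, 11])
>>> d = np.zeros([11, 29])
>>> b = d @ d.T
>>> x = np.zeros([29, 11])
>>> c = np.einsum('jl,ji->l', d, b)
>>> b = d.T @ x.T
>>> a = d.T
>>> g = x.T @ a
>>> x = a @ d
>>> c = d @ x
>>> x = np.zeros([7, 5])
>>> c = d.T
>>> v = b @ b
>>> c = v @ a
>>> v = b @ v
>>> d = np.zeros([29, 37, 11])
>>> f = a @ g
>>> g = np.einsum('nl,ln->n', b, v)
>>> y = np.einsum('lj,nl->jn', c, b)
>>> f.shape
(29, 11)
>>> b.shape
(29, 29)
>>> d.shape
(29, 37, 11)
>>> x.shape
(7, 5)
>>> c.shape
(29, 11)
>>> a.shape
(29, 11)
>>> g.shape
(29,)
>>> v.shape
(29, 29)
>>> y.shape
(11, 29)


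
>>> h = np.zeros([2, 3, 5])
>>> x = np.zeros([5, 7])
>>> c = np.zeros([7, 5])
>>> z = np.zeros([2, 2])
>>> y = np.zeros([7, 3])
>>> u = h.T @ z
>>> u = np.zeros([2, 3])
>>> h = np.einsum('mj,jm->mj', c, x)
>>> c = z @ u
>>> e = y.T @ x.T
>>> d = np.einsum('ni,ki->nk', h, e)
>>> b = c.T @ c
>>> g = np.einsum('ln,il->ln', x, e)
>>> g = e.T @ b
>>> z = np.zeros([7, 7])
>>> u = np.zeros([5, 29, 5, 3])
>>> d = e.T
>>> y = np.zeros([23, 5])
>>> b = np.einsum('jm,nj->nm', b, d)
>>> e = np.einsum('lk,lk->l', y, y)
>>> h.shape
(7, 5)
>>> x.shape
(5, 7)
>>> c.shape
(2, 3)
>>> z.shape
(7, 7)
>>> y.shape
(23, 5)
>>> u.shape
(5, 29, 5, 3)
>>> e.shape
(23,)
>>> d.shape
(5, 3)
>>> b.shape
(5, 3)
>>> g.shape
(5, 3)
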